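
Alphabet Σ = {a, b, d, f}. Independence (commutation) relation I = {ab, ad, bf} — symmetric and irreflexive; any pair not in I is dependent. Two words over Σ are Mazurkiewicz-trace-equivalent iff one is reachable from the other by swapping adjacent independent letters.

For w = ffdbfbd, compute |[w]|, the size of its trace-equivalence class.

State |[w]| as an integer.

3

drop 0:f onto floor
drop 1:f onto {0:f}
drop 2:d onto {1:f}
drop 3:b onto {2:d}
drop 4:f onto {2:d}
drop 5:b onto {3:b}
drop 6:d onto {4:f, 5:b}
ground layer = {0:f}
drop-orders for the pieces not yet dropped (sum over which currently-grounded one goes next):
  1 to go: {6} 1
  2 to go: {4,6} 1  {5,6} 1
  3 to go: {3,5,6} 1  {4,5,6} 2
  4 to go: {3,4,5,6} 3
  5 to go: {2,3,4,5,6} 3
  if 0:f drops first: 3 orders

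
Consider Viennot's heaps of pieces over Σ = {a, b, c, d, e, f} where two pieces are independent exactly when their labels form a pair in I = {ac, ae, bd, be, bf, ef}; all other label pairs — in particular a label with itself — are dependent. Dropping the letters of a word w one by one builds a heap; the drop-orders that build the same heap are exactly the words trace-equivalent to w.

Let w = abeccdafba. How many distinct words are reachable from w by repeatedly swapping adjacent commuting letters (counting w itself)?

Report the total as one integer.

6

drop 0:a onto floor
drop 1:b onto {0:a}
drop 2:e onto floor
drop 3:c onto {1:b, 2:e}
drop 4:c onto {3:c}
drop 5:d onto {4:c}
drop 6:a onto {5:d}
drop 7:f onto {6:a}
drop 8:b onto {6:a}
drop 9:a onto {7:f, 8:b}
ground layer = {0:a, 2:e}
drop-orders for the pieces not yet dropped (sum over which currently-grounded one goes next):
  1 to go: {9} 1
  2 to go: {7,9} 1  {8,9} 1
  3 to go: {7,8,9} 2
  4 to go: {6,7,8,9} 2
  5 to go: {5,6,7,8,9} 2
  6 to go: {4,5,6,7,8,9} 2
  7 to go: {3,4,5,6,7,8,9} 2
  8 to go: {1,3,4,5,6,7,8,9} 2  {2,3,4,5,6,7,8,9} 2
  if 0:a drops first: 4 orders
  if 2:e drops first: 2 orders
heap linearizations: 6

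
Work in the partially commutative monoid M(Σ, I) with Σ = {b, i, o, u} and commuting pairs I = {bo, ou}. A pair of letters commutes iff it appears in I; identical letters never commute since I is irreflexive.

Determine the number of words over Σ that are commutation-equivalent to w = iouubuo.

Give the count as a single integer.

15

0(i) covers ∅
1(o) covers 0:i
2(u) covers 0:i
3(u) covers 2:u
4(b) covers 3:u
5(u) covers 4:b
6(o) covers 1:o
floor of heap: 0:i
completions by unplaced set U, small U first (add the entries for U minus each lowest piece of U):
  |U|=1: {5}:1  {6}:1
  |U|=2: {1,6}:1  {4,5}:1  {5,6}:2
  |U|=3: {1,5,6}:3  {3,4,5}:1  {4,5,6}:3
  |U|=4: {1,4,5,6}:6  {2,3,4,5}:1  {3,4,5,6}:4
  |U|=5: {1,3,4,5,6}:10  {2,3,4,5,6}:5
  start at 0(i): 15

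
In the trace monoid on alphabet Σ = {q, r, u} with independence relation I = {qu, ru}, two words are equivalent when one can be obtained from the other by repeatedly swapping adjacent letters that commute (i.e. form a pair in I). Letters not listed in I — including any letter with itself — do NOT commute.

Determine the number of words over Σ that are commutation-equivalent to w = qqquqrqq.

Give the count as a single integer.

0(q) covers ∅
1(q) covers 0:q
2(q) covers 1:q
3(u) covers ∅
4(q) covers 2:q
5(r) covers 4:q
6(q) covers 5:r
7(q) covers 6:q
floor of heap: 0:q, 3:u
completions by unplaced set U, small U first (add the entries for U minus each lowest piece of U):
  |U|=1: {3}:1  {7}:1
  |U|=2: {3,7}:2  {6,7}:1
  |U|=3: {3,6,7}:3  {5,6,7}:1
  |U|=4: {3,5,6,7}:4  {4,5,6,7}:1
  |U|=5: {2,4,5,6,7}:1  {3,4,5,6,7}:5
  |U|=6: {1,2,4,5,6,7}:1  {2,3,4,5,6,7}:6
  start at 0(q): 7
  start at 3(u): 1
sum over floor = 8

8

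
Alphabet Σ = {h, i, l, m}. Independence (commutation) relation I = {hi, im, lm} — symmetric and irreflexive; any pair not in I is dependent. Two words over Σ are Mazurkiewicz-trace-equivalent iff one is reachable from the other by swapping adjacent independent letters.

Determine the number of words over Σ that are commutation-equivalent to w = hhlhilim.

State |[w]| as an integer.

7

#0=h has no predecessor
#1=h depends on [0:h]
#2=l depends on [1:h]
#3=h depends on [2:l]
#4=i depends on [2:l]
#5=l depends on [3:h, 4:i]
#6=i depends on [5:l]
#7=m depends on [3:h]
sources: [0:h]
N(rest) = Σ N(rest − s) over sources s of rest; N(one piece) = 1:
  size 1 → [6]=1  [7]=1
  size 2 → [5,6]=1  [6,7]=2
  size 3 → [4,5,6]=1  [5,6,7]=3
  size 4 → [3,5,6,7]=3  [4,5,6,7]=4
  size 5 → [3,4,5,6,7]=7
  size 6 → [2,3,4,5,6,7]=7
  first=0(h) contributes 7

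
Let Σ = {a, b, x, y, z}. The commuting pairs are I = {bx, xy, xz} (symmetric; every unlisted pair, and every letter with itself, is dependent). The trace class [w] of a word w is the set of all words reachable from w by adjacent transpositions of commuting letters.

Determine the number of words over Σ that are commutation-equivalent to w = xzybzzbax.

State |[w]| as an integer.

7

0(x) covers ∅
1(z) covers ∅
2(y) covers 1:z
3(b) covers 2:y
4(z) covers 3:b
5(z) covers 4:z
6(b) covers 5:z
7(a) covers 0:x, 6:b
8(x) covers 7:a
floor of heap: 0:x, 1:z
completions by unplaced set U, small U first (add the entries for U minus each lowest piece of U):
  |U|=1: {8}:1
  |U|=2: {7,8}:1
  |U|=3: {0,7,8}:1  {6,7,8}:1
  |U|=4: {0,6,7,8}:2  {5,6,7,8}:1
  |U|=5: {0,5,6,7,8}:3  {4,5,6,7,8}:1
  |U|=6: {0,4,5,6,7,8}:4  {3,4,5,6,7,8}:1
  |U|=7: {0,3,4,5,6,7,8}:5  {2,3,4,5,6,7,8}:1
  start at 0(x): 1
  start at 1(z): 6
sum over floor = 7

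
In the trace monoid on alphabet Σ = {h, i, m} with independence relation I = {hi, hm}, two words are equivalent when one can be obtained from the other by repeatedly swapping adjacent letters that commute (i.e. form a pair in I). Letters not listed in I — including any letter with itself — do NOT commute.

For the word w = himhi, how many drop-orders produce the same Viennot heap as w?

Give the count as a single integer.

10

0(h) covers ∅
1(i) covers ∅
2(m) covers 1:i
3(h) covers 0:h
4(i) covers 2:m
floor of heap: 0:h, 1:i
completions by unplaced set U, small U first (add the entries for U minus each lowest piece of U):
  |U|=1: {3}:1  {4}:1
  |U|=2: {0,3}:1  {2,4}:1  {3,4}:2
  |U|=3: {0,3,4}:3  {1,2,4}:1  {2,3,4}:3
  start at 0(h): 4
  start at 1(i): 6
sum over floor = 10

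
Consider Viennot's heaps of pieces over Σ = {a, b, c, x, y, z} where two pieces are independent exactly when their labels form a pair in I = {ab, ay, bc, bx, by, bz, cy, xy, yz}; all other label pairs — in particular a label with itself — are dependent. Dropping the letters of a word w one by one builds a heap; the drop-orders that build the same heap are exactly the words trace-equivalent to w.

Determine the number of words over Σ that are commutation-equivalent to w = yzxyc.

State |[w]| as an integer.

0(y) covers ∅
1(z) covers ∅
2(x) covers 1:z
3(y) covers 0:y
4(c) covers 2:x
floor of heap: 0:y, 1:z
completions by unplaced set U, small U first (add the entries for U minus each lowest piece of U):
  |U|=1: {3}:1  {4}:1
  |U|=2: {0,3}:1  {2,4}:1  {3,4}:2
  |U|=3: {0,3,4}:3  {1,2,4}:1  {2,3,4}:3
  start at 0(y): 4
  start at 1(z): 6
sum over floor = 10

10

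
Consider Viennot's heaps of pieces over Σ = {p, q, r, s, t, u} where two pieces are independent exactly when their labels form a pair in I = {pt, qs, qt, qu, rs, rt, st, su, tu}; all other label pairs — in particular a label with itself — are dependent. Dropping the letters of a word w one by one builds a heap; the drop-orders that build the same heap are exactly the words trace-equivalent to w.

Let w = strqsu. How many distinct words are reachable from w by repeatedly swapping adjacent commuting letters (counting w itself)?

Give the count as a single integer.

drop 0:s onto floor
drop 1:t onto floor
drop 2:r onto floor
drop 3:q onto {2:r}
drop 4:s onto {0:s}
drop 5:u onto {2:r}
ground layer = {0:s, 1:t, 2:r}
drop-orders for the pieces not yet dropped (sum over which currently-grounded one goes next):
  1 to go: {1} 1  {3} 1  {4} 1  {5} 1
  2 to go: {0,4} 1  {1,3} 2  {1,4} 2  {1,5} 2  {3,4} 2  {3,5} 2  {4,5} 2
  3 to go: {0,1,4} 3  {0,3,4} 3  {0,4,5} 3  {1,3,4} 6  {1,3,5} 6  {1,4,5} 6  {2,3,5} 2  {3,4,5} 6
  4 to go: {0,1,3,4} 12  {0,1,4,5} 12  {0,3,4,5} 12  {1,2,3,5} 8  {1,3,4,5} 24  {2,3,4,5} 8
  if 0:s drops first: 40 orders
  if 1:t drops first: 20 orders
  if 2:r drops first: 60 orders
heap linearizations: 120

120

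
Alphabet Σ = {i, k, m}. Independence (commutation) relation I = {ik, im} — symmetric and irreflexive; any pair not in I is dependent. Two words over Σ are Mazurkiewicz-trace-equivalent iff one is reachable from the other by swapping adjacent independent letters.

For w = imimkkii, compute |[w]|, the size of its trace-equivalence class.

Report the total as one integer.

0(i) covers ∅
1(m) covers ∅
2(i) covers 0:i
3(m) covers 1:m
4(k) covers 3:m
5(k) covers 4:k
6(i) covers 2:i
7(i) covers 6:i
floor of heap: 0:i, 1:m
completions by unplaced set U, small U first (add the entries for U minus each lowest piece of U):
  |U|=1: {5}:1  {7}:1
  |U|=2: {4,5}:1  {5,7}:2  {6,7}:1
  |U|=3: {2,6,7}:1  {3,4,5}:1  {4,5,7}:3  {5,6,7}:3
  |U|=4: {0,2,6,7}:1  {1,3,4,5}:1  {2,5,6,7}:4  {3,4,5,7}:4  {4,5,6,7}:6
  |U|=5: {0,2,5,6,7}:5  {1,3,4,5,7}:5  {2,4,5,6,7}:10  {3,4,5,6,7}:10
  |U|=6: {0,2,4,5,6,7}:15  {1,3,4,5,6,7}:15  {2,3,4,5,6,7}:20
  start at 0(i): 35
  start at 1(m): 35
sum over floor = 70

70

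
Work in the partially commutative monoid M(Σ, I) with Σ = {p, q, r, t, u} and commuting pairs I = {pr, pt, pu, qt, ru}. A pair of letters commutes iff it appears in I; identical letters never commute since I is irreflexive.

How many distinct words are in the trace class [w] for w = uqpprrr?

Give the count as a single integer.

10

piece 0:u — minimal
piece 1:q rests on {0:u}
piece 2:p rests on {1:q}
piece 3:p rests on {2:p}
piece 4:r rests on {1:q}
piece 5:r rests on {4:r}
piece 6:r rests on {5:r}
minimal pieces: {0:u}
ways to finish when only these pieces remain (= sum over removing one remaining piece with nothing left below it):
  1 left: {3}→1  {6}→1
  2 left: {2,3}→1  {3,6}→2  {5,6}→1
  3 left: {2,3,6}→3  {3,5,6}→3  {4,5,6}→1
  4 left: {2,3,5,6}→6  {3,4,5,6}→4
  5 left: {2,3,4,5,6}→10
  placing 0:u first → 10 extensions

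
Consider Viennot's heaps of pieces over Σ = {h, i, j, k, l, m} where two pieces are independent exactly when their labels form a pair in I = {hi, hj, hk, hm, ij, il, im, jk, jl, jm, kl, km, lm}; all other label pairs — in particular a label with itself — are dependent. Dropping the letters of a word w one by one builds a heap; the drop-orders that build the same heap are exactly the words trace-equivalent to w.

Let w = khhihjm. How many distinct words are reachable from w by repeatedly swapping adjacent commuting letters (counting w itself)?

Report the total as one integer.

piece 0:k — minimal
piece 1:h — minimal
piece 2:h rests on {1:h}
piece 3:i rests on {0:k}
piece 4:h rests on {2:h}
piece 5:j — minimal
piece 6:m — minimal
minimal pieces: {0:k, 1:h, 5:j, 6:m}
ways to finish when only these pieces remain (= sum over removing one remaining piece with nothing left below it):
  1 left: {3}→1  {4}→1  {5}→1  {6}→1
  2 left: {0,3}→1  {2,4}→1  {3,4}→2  {3,5}→2  {3,6}→2  {4,5}→2  {4,6}→2  {5,6}→2
  3 left: {0,3,4}→3  {0,3,5}→3  {0,3,6}→3  {1,2,4}→1  {2,3,4}→3  {2,4,5}→3  {2,4,6}→3  {3,4,5}→6  {3,4,6}→6  {3,5,6}→6  {4,5,6}→6
  4 left: {0,2,3,4}→6  {0,3,4,5}→12  {0,3,4,6}→12  {0,3,5,6}→12  {1,2,3,4}→4  {1,2,4,5}→4  {1,2,4,6}→4  {2,3,4,5}→12  {2,3,4,6}→12  {2,4,5,6}→12  {3,4,5,6}→24
  5 left: {0,1,2,3,4}→10  {0,2,3,4,5}→30  {0,2,3,4,6}→30  {0,3,4,5,6}→60  {1,2,3,4,5}→20  {1,2,3,4,6}→20  {1,2,4,5,6}→20  {2,3,4,5,6}→60
  placing 0:k first → 120 extensions
  placing 1:h first → 180 extensions
  placing 5:j first → 60 extensions
  placing 6:m first → 60 extensions
total linear extensions = 420

420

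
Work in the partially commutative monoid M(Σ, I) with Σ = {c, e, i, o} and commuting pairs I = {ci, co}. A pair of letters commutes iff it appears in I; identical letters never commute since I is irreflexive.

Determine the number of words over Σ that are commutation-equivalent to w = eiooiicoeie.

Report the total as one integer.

0(e) covers ∅
1(i) covers 0:e
2(o) covers 1:i
3(o) covers 2:o
4(i) covers 3:o
5(i) covers 4:i
6(c) covers 0:e
7(o) covers 5:i
8(e) covers 6:c, 7:o
9(i) covers 8:e
10(e) covers 9:i
floor of heap: 0:e
completions by unplaced set U, small U first (add the entries for U minus each lowest piece of U):
  |U|=1: {10}:1
  |U|=2: {9,10}:1
  |U|=3: {8,9,10}:1
  |U|=4: {6,8,9,10}:1  {7,8,9,10}:1
  |U|=5: {5,7,8,9,10}:1  {6,7,8,9,10}:2
  |U|=6: {4,5,7,8,9,10}:1  {5,6,7,8,9,10}:3
  |U|=7: {3,4,5,7,8,9,10}:1  {4,5,6,7,8,9,10}:4
  |U|=8: {2,3,4,5,7,8,9,10}:1  {3,4,5,6,7,8,9,10}:5
  |U|=9: {1,2,3,4,5,7,8,9,10}:1  {2,3,4,5,6,7,8,9,10}:6
  start at 0(e): 7

7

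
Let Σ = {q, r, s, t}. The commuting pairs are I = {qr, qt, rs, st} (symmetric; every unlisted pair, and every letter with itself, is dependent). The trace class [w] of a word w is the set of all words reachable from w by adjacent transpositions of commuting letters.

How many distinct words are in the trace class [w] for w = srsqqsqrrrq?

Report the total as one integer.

piece 0:s — minimal
piece 1:r — minimal
piece 2:s rests on {0:s}
piece 3:q rests on {2:s}
piece 4:q rests on {3:q}
piece 5:s rests on {4:q}
piece 6:q rests on {5:s}
piece 7:r rests on {1:r}
piece 8:r rests on {7:r}
piece 9:r rests on {8:r}
piece 10:q rests on {6:q}
minimal pieces: {0:s, 1:r}
ways to finish when only these pieces remain (= sum over removing one remaining piece with nothing left below it):
  1 left: {9}→1  {10}→1
  2 left: {6,10}→1  {8,9}→1  {9,10}→2
  3 left: {5,6,10}→1  {6,9,10}→3  {7,8,9}→1  {8,9,10}→3
  4 left: {1,7,8,9}→1  {4,5,6,10}→1  {5,6,9,10}→4  {6,8,9,10}→6  {7,8,9,10}→4
  5 left: {1,7,8,9,10}→5  {3,4,5,6,10}→1  {4,5,6,9,10}→5  {5,6,8,9,10}→10  {6,7,8,9,10}→10
  6 left: {1,6,7,8,9,10}→15  {2,3,4,5,6,10}→1  {3,4,5,6,9,10}→6  {4,5,6,8,9,10}→15  {5,6,7,8,9,10}→20
  7 left: {0,2,3,4,5,6,10}→1  {1,5,6,7,8,9,10}→35  {2,3,4,5,6,9,10}→7  {3,4,5,6,8,9,10}→21  {4,5,6,7,8,9,10}→35
  8 left: {0,2,3,4,5,6,9,10}→8  {1,4,5,6,7,8,9,10}→70  {2,3,4,5,6,8,9,10}→28  {3,4,5,6,7,8,9,10}→56
  9 left: {0,2,3,4,5,6,8,9,10}→36  {1,3,4,5,6,7,8,9,10}→126  {2,3,4,5,6,7,8,9,10}→84
  placing 0:s first → 210 extensions
  placing 1:r first → 120 extensions
total linear extensions = 330

330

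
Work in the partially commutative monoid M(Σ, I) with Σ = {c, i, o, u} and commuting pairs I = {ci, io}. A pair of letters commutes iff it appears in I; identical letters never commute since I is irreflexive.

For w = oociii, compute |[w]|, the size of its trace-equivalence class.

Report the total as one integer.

20

piece 0:o — minimal
piece 1:o rests on {0:o}
piece 2:c rests on {1:o}
piece 3:i — minimal
piece 4:i rests on {3:i}
piece 5:i rests on {4:i}
minimal pieces: {0:o, 3:i}
ways to finish when only these pieces remain (= sum over removing one remaining piece with nothing left below it):
  1 left: {2}→1  {5}→1
  2 left: {1,2}→1  {2,5}→2  {4,5}→1
  3 left: {0,1,2}→1  {1,2,5}→3  {2,4,5}→3  {3,4,5}→1
  4 left: {0,1,2,5}→4  {1,2,4,5}→6  {2,3,4,5}→4
  placing 0:o first → 10 extensions
  placing 3:i first → 10 extensions
total linear extensions = 20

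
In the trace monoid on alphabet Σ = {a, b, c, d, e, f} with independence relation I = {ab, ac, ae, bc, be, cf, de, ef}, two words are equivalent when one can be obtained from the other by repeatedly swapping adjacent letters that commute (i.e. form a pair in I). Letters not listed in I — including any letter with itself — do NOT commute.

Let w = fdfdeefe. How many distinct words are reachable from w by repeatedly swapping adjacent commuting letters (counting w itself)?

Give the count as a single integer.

56

drop 0:f onto floor
drop 1:d onto {0:f}
drop 2:f onto {1:d}
drop 3:d onto {2:f}
drop 4:e onto floor
drop 5:e onto {4:e}
drop 6:f onto {3:d}
drop 7:e onto {5:e}
ground layer = {0:f, 4:e}
drop-orders for the pieces not yet dropped (sum over which currently-grounded one goes next):
  1 to go: {6} 1  {7} 1
  2 to go: {3,6} 1  {5,7} 1  {6,7} 2
  3 to go: {2,3,6} 1  {3,6,7} 3  {4,5,7} 1  {5,6,7} 3
  4 to go: {1,2,3,6} 1  {2,3,6,7} 4  {3,5,6,7} 6  {4,5,6,7} 4
  5 to go: {0,1,2,3,6} 1  {1,2,3,6,7} 5  {2,3,5,6,7} 10  {3,4,5,6,7} 10
  6 to go: {0,1,2,3,6,7} 6  {1,2,3,5,6,7} 15  {2,3,4,5,6,7} 20
  if 0:f drops first: 35 orders
  if 4:e drops first: 21 orders
heap linearizations: 56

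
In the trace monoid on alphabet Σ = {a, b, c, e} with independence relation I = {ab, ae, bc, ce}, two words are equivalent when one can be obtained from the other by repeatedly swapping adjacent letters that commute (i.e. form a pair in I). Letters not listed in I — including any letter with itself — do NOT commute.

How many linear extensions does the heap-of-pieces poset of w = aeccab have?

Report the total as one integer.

#0=a has no predecessor
#1=e has no predecessor
#2=c depends on [0:a]
#3=c depends on [2:c]
#4=a depends on [3:c]
#5=b depends on [1:e]
sources: [0:a, 1:e]
N(rest) = Σ N(rest − s) over sources s of rest; N(one piece) = 1:
  size 1 → [4]=1  [5]=1
  size 2 → [1,5]=1  [3,4]=1  [4,5]=2
  size 3 → [1,4,5]=3  [2,3,4]=1  [3,4,5]=3
  size 4 → [0,2,3,4]=1  [1,3,4,5]=6  [2,3,4,5]=4
  first=0(a) contributes 10
  first=1(e) contributes 5
|[w]| = 15

15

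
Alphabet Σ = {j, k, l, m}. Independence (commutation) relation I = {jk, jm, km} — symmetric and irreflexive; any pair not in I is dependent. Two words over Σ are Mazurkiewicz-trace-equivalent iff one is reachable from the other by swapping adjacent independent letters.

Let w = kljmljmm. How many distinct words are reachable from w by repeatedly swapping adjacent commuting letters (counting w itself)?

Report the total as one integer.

6

#0=k has no predecessor
#1=l depends on [0:k]
#2=j depends on [1:l]
#3=m depends on [1:l]
#4=l depends on [2:j, 3:m]
#5=j depends on [4:l]
#6=m depends on [4:l]
#7=m depends on [6:m]
sources: [0:k]
N(rest) = Σ N(rest − s) over sources s of rest; N(one piece) = 1:
  size 1 → [5]=1  [7]=1
  size 2 → [5,7]=2  [6,7]=1
  size 3 → [5,6,7]=3
  size 4 → [4,5,6,7]=3
  size 5 → [2,4,5,6,7]=3  [3,4,5,6,7]=3
  size 6 → [2,3,4,5,6,7]=6
  first=0(k) contributes 6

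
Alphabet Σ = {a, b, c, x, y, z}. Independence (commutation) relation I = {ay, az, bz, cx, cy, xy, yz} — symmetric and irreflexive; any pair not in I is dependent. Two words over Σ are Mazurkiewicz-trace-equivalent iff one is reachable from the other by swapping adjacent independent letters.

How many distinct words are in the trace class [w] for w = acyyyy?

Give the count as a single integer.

0(a) covers ∅
1(c) covers 0:a
2(y) covers ∅
3(y) covers 2:y
4(y) covers 3:y
5(y) covers 4:y
floor of heap: 0:a, 2:y
completions by unplaced set U, small U first (add the entries for U minus each lowest piece of U):
  |U|=1: {1}:1  {5}:1
  |U|=2: {0,1}:1  {1,5}:2  {4,5}:1
  |U|=3: {0,1,5}:3  {1,4,5}:3  {3,4,5}:1
  |U|=4: {0,1,4,5}:6  {1,3,4,5}:4  {2,3,4,5}:1
  start at 0(a): 5
  start at 2(y): 10
sum over floor = 15

15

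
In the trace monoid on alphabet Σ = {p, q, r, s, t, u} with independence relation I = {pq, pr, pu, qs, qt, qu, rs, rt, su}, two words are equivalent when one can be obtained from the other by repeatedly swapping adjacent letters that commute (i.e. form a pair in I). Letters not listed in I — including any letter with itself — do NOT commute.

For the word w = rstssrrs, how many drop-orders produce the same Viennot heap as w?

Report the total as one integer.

piece 0:r — minimal
piece 1:s — minimal
piece 2:t rests on {1:s}
piece 3:s rests on {2:t}
piece 4:s rests on {3:s}
piece 5:r rests on {0:r}
piece 6:r rests on {5:r}
piece 7:s rests on {4:s}
minimal pieces: {0:r, 1:s}
ways to finish when only these pieces remain (= sum over removing one remaining piece with nothing left below it):
  1 left: {6}→1  {7}→1
  2 left: {4,7}→1  {5,6}→1  {6,7}→2
  3 left: {0,5,6}→1  {3,4,7}→1  {4,6,7}→3  {5,6,7}→3
  4 left: {0,5,6,7}→4  {2,3,4,7}→1  {3,4,6,7}→4  {4,5,6,7}→6
  5 left: {0,4,5,6,7}→10  {1,2,3,4,7}→1  {2,3,4,6,7}→5  {3,4,5,6,7}→10
  6 left: {0,3,4,5,6,7}→20  {1,2,3,4,6,7}→6  {2,3,4,5,6,7}→15
  placing 0:r first → 21 extensions
  placing 1:s first → 35 extensions
total linear extensions = 56

56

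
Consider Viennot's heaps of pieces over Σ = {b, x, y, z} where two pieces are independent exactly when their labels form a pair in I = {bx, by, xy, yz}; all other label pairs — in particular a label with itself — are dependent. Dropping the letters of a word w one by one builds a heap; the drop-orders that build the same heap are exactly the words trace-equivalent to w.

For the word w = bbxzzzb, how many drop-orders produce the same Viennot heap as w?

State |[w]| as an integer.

piece 0:b — minimal
piece 1:b rests on {0:b}
piece 2:x — minimal
piece 3:z rests on {1:b, 2:x}
piece 4:z rests on {3:z}
piece 5:z rests on {4:z}
piece 6:b rests on {5:z}
minimal pieces: {0:b, 2:x}
ways to finish when only these pieces remain (= sum over removing one remaining piece with nothing left below it):
  1 left: {6}→1
  2 left: {5,6}→1
  3 left: {4,5,6}→1
  4 left: {3,4,5,6}→1
  5 left: {1,3,4,5,6}→1  {2,3,4,5,6}→1
  placing 0:b first → 2 extensions
  placing 2:x first → 1 extensions
total linear extensions = 3

3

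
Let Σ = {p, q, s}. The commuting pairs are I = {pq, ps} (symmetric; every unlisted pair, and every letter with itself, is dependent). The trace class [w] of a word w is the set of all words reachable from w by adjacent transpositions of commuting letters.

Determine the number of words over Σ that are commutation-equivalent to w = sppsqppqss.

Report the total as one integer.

210

#0=s has no predecessor
#1=p has no predecessor
#2=p depends on [1:p]
#3=s depends on [0:s]
#4=q depends on [3:s]
#5=p depends on [2:p]
#6=p depends on [5:p]
#7=q depends on [4:q]
#8=s depends on [7:q]
#9=s depends on [8:s]
sources: [0:s, 1:p]
N(rest) = Σ N(rest − s) over sources s of rest; N(one piece) = 1:
  size 1 → [6]=1  [9]=1
  size 2 → [5,6]=1  [6,9]=2  [8,9]=1
  size 3 → [2,5,6]=1  [5,6,9]=3  [6,8,9]=3  [7,8,9]=1
  size 4 → [1,2,5,6]=1  [2,5,6,9]=4  [4,7,8,9]=1  [5,6,8,9]=6  [6,7,8,9]=4
  size 5 → [1,2,5,6,9]=5  [2,5,6,8,9]=10  [3,4,7,8,9]=1  [4,6,7,8,9]=5  [5,6,7,8,9]=10
  size 6 → [0,3,4,7,8,9]=1  [1,2,5,6,8,9]=15  [2,5,6,7,8,9]=20  [3,4,6,7,8,9]=6  [4,5,6,7,8,9]=15
  size 7 → [0,3,4,6,7,8,9]=7  [1,2,5,6,7,8,9]=35  [2,4,5,6,7,8,9]=35  [3,4,5,6,7,8,9]=21
  size 8 → [0,3,4,5,6,7,8,9]=28  [1,2,4,5,6,7,8,9]=70  [2,3,4,5,6,7,8,9]=56
  first=0(s) contributes 126
  first=1(p) contributes 84
|[w]| = 210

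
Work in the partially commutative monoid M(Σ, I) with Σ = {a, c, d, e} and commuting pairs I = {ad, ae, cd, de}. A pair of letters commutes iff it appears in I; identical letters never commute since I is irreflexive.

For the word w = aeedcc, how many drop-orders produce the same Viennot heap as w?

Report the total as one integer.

18

0(a) covers ∅
1(e) covers ∅
2(e) covers 1:e
3(d) covers ∅
4(c) covers 0:a, 2:e
5(c) covers 4:c
floor of heap: 0:a, 1:e, 3:d
completions by unplaced set U, small U first (add the entries for U minus each lowest piece of U):
  |U|=1: {3}:1  {5}:1
  |U|=2: {3,5}:2  {4,5}:1
  |U|=3: {0,4,5}:1  {2,4,5}:1  {3,4,5}:3
  |U|=4: {0,2,4,5}:2  {0,3,4,5}:4  {1,2,4,5}:1  {2,3,4,5}:4
  start at 0(a): 5
  start at 1(e): 10
  start at 3(d): 3
sum over floor = 18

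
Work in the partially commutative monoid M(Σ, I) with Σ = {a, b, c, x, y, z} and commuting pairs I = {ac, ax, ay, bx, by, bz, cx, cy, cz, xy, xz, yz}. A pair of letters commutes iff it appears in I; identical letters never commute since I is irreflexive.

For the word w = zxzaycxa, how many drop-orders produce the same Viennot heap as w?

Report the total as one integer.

0(z) covers ∅
1(x) covers ∅
2(z) covers 0:z
3(a) covers 2:z
4(y) covers ∅
5(c) covers ∅
6(x) covers 1:x
7(a) covers 3:a
floor of heap: 0:z, 1:x, 4:y, 5:c
completions by unplaced set U, small U first (add the entries for U minus each lowest piece of U):
  |U|=1: {4}:1  {5}:1  {6}:1  {7}:1
  |U|=2: {1,6}:1  {3,7}:1  {4,5}:2  {4,6}:2  {4,7}:2  {5,6}:2  {5,7}:2  {6,7}:2
  |U|=3: {1,4,6}:3  {1,5,6}:3  {1,6,7}:3  {2,3,7}:1  {3,4,7}:3  {3,5,7}:3  {3,6,7}:3  {4,5,6}:6  {4,5,7}:6  {4,6,7}:6  {5,6,7}:6
  |U|=4: {0,2,3,7}:1  {1,3,6,7}:6  {1,4,5,6}:12  {1,4,6,7}:12  {1,5,6,7}:12  {2,3,4,7}:4  {2,3,5,7}:4  {2,3,6,7}:4  {3,4,5,7}:12  {3,4,6,7}:12  {3,5,6,7}:12  {4,5,6,7}:24
  |U|=5: {0,2,3,4,7}:5  {0,2,3,5,7}:5  {0,2,3,6,7}:5  {1,2,3,6,7}:10  {1,3,4,6,7}:30  {1,3,5,6,7}:30  {1,4,5,6,7}:60  {2,3,4,5,7}:20  {2,3,4,6,7}:20  {2,3,5,6,7}:20  {3,4,5,6,7}:60
  |U|=6: {0,1,2,3,6,7}:15  {0,2,3,4,5,7}:30  {0,2,3,4,6,7}:30  {0,2,3,5,6,7}:30  {1,2,3,4,6,7}:60  {1,2,3,5,6,7}:60  {1,3,4,5,6,7}:180  {2,3,4,5,6,7}:120
  start at 0(z): 420
  start at 1(x): 210
  start at 4(y): 105
  start at 5(c): 105
sum over floor = 840

840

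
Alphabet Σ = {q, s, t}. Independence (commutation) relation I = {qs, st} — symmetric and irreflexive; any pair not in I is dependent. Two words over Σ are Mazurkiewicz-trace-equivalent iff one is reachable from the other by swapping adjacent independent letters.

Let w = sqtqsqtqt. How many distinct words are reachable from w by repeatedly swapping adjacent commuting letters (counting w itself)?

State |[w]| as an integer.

#0=s has no predecessor
#1=q has no predecessor
#2=t depends on [1:q]
#3=q depends on [2:t]
#4=s depends on [0:s]
#5=q depends on [3:q]
#6=t depends on [5:q]
#7=q depends on [6:t]
#8=t depends on [7:q]
sources: [0:s, 1:q]
N(rest) = Σ N(rest − s) over sources s of rest; N(one piece) = 1:
  size 1 → [4]=1  [8]=1
  size 2 → [0,4]=1  [4,8]=2  [7,8]=1
  size 3 → [0,4,8]=3  [4,7,8]=3  [6,7,8]=1
  size 4 → [0,4,7,8]=6  [4,6,7,8]=4  [5,6,7,8]=1
  size 5 → [0,4,6,7,8]=10  [3,5,6,7,8]=1  [4,5,6,7,8]=5
  size 6 → [0,4,5,6,7,8]=15  [2,3,5,6,7,8]=1  [3,4,5,6,7,8]=6
  size 7 → [0,3,4,5,6,7,8]=21  [1,2,3,5,6,7,8]=1  [2,3,4,5,6,7,8]=7
  first=0(s) contributes 8
  first=1(q) contributes 28
|[w]| = 36

36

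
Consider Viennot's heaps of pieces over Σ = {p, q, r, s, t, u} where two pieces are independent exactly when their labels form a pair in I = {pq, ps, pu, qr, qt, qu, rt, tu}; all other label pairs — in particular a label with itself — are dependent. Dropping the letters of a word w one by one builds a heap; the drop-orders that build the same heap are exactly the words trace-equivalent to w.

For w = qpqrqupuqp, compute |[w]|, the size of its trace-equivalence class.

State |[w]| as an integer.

1260

drop 0:q onto floor
drop 1:p onto floor
drop 2:q onto {0:q}
drop 3:r onto {1:p}
drop 4:q onto {2:q}
drop 5:u onto {3:r}
drop 6:p onto {3:r}
drop 7:u onto {5:u}
drop 8:q onto {4:q}
drop 9:p onto {6:p}
ground layer = {0:q, 1:p}
drop-orders for the pieces not yet dropped (sum over which currently-grounded one goes next):
  1 to go: {7} 1  {8} 1  {9} 1
  2 to go: {4,8} 1  {5,7} 1  {6,9} 1  {7,8} 2  {7,9} 2  {8,9} 2
  3 to go: {2,4,8} 1  {4,7,8} 3  {4,8,9} 3  {5,7,8} 3  {5,7,9} 3  {6,7,9} 3  {6,8,9} 3  {7,8,9} 6
  4 to go: {0,2,4,8} 1  {2,4,7,8} 4  {2,4,8,9} 4  {4,5,7,8} 6  {4,6,8,9} 6  {4,7,8,9} 12  {5,6,7,9} 6  {5,7,8,9} 12  {6,7,8,9} 12
  5 to go: {0,2,4,7,8} 5  {0,2,4,8,9} 5  {2,4,5,7,8} 10  {2,4,6,8,9} 10  {2,4,7,8,9} 20  {3,5,6,7,9} 6  {4,5,7,8,9} 30  {4,6,7,8,9} 30  {5,6,7,8,9} 30
  6 to go: {0,2,4,5,7,8} 15  {0,2,4,6,8,9} 15  {0,2,4,7,8,9} 30  {1,3,5,6,7,9} 6  {2,4,5,7,8,9} 60  {2,4,6,7,8,9} 60  {3,5,6,7,8,9} 36  {4,5,6,7,8,9} 90
  7 to go: {0,2,4,5,7,8,9} 105  {0,2,4,6,7,8,9} 105  {1,3,5,6,7,8,9} 42  {2,4,5,6,7,8,9} 210  {3,4,5,6,7,8,9} 126
  8 to go: {0,2,4,5,6,7,8,9} 420  {1,3,4,5,6,7,8,9} 168  {2,3,4,5,6,7,8,9} 336
  if 0:q drops first: 504 orders
  if 1:p drops first: 756 orders
heap linearizations: 1260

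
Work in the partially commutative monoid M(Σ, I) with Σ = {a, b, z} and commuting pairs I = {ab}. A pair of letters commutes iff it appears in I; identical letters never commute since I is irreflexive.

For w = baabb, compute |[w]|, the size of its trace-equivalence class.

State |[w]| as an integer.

#0=b has no predecessor
#1=a has no predecessor
#2=a depends on [1:a]
#3=b depends on [0:b]
#4=b depends on [3:b]
sources: [0:b, 1:a]
N(rest) = Σ N(rest − s) over sources s of rest; N(one piece) = 1:
  size 1 → [2]=1  [4]=1
  size 2 → [1,2]=1  [2,4]=2  [3,4]=1
  size 3 → [0,3,4]=1  [1,2,4]=3  [2,3,4]=3
  first=0(b) contributes 6
  first=1(a) contributes 4
|[w]| = 10

10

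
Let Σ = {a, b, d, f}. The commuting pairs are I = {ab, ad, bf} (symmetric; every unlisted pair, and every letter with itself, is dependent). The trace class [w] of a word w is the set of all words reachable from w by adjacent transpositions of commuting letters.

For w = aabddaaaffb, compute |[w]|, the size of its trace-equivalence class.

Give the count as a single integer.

piece 0:a — minimal
piece 1:a rests on {0:a}
piece 2:b — minimal
piece 3:d rests on {2:b}
piece 4:d rests on {3:d}
piece 5:a rests on {1:a}
piece 6:a rests on {5:a}
piece 7:a rests on {6:a}
piece 8:f rests on {4:d, 7:a}
piece 9:f rests on {8:f}
piece 10:b rests on {4:d}
minimal pieces: {0:a, 2:b}
ways to finish when only these pieces remain (= sum over removing one remaining piece with nothing left below it):
  1 left: {9}→1  {10}→1
  2 left: {8,9}→1  {9,10}→2
  3 left: {7,8,9}→1  {8,9,10}→3
  4 left: {4,8,9,10}→3  {6,7,8,9}→1  {7,8,9,10}→4
  5 left: {3,4,8,9,10}→3  {4,7,8,9,10}→7  {5,6,7,8,9}→1  {6,7,8,9,10}→5
  6 left: {1,5,6,7,8,9}→1  {2,3,4,8,9,10}→3  {3,4,7,8,9,10}→10  {4,6,7,8,9,10}→12  {5,6,7,8,9,10}→6
  7 left: {0,1,5,6,7,8,9}→1  {1,5,6,7,8,9,10}→7  {2,3,4,7,8,9,10}→13  {3,4,6,7,8,9,10}→22  {4,5,6,7,8,9,10}→18
  8 left: {0,1,5,6,7,8,9,10}→8  {1,4,5,6,7,8,9,10}→25  {2,3,4,6,7,8,9,10}→35  {3,4,5,6,7,8,9,10}→40
  9 left: {0,1,4,5,6,7,8,9,10}→33  {1,3,4,5,6,7,8,9,10}→65  {2,3,4,5,6,7,8,9,10}→75
  placing 0:a first → 140 extensions
  placing 2:b first → 98 extensions
total linear extensions = 238

238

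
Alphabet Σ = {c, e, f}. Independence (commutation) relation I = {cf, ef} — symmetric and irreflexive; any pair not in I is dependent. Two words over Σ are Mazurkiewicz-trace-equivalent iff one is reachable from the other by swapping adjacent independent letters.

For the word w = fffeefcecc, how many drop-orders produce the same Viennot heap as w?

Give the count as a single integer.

210

#0=f has no predecessor
#1=f depends on [0:f]
#2=f depends on [1:f]
#3=e has no predecessor
#4=e depends on [3:e]
#5=f depends on [2:f]
#6=c depends on [4:e]
#7=e depends on [6:c]
#8=c depends on [7:e]
#9=c depends on [8:c]
sources: [0:f, 3:e]
N(rest) = Σ N(rest − s) over sources s of rest; N(one piece) = 1:
  size 1 → [5]=1  [9]=1
  size 2 → [2,5]=1  [5,9]=2  [8,9]=1
  size 3 → [1,2,5]=1  [2,5,9]=3  [5,8,9]=3  [7,8,9]=1
  size 4 → [0,1,2,5]=1  [1,2,5,9]=4  [2,5,8,9]=6  [5,7,8,9]=4  [6,7,8,9]=1
  size 5 → [0,1,2,5,9]=5  [1,2,5,8,9]=10  [2,5,7,8,9]=10  [4,6,7,8,9]=1  [5,6,7,8,9]=5
  size 6 → [0,1,2,5,8,9]=15  [1,2,5,7,8,9]=20  [2,5,6,7,8,9]=15  [3,4,6,7,8,9]=1  [4,5,6,7,8,9]=6
  size 7 → [0,1,2,5,7,8,9]=35  [1,2,5,6,7,8,9]=35  [2,4,5,6,7,8,9]=21  [3,4,5,6,7,8,9]=7
  size 8 → [0,1,2,5,6,7,8,9]=70  [1,2,4,5,6,7,8,9]=56  [2,3,4,5,6,7,8,9]=28
  first=0(f) contributes 84
  first=3(e) contributes 126
|[w]| = 210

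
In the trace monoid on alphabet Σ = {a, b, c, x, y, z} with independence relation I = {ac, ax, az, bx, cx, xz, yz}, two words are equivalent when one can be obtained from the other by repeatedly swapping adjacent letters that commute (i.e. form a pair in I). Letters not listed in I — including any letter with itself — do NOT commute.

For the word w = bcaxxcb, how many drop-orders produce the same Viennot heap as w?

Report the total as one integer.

63

0(b) covers ∅
1(c) covers 0:b
2(a) covers 0:b
3(x) covers ∅
4(x) covers 3:x
5(c) covers 1:c
6(b) covers 2:a, 5:c
floor of heap: 0:b, 3:x
completions by unplaced set U, small U first (add the entries for U minus each lowest piece of U):
  |U|=1: {4}:1  {6}:1
  |U|=2: {2,6}:1  {3,4}:1  {4,6}:2  {5,6}:1
  |U|=3: {1,5,6}:1  {2,4,6}:3  {2,5,6}:2  {3,4,6}:3  {4,5,6}:3
  |U|=4: {1,2,5,6}:3  {1,4,5,6}:4  {2,3,4,6}:6  {2,4,5,6}:8  {3,4,5,6}:6
  |U|=5: {0,1,2,5,6}:3  {1,2,4,5,6}:15  {1,3,4,5,6}:10  {2,3,4,5,6}:20
  start at 0(b): 45
  start at 3(x): 18
sum over floor = 63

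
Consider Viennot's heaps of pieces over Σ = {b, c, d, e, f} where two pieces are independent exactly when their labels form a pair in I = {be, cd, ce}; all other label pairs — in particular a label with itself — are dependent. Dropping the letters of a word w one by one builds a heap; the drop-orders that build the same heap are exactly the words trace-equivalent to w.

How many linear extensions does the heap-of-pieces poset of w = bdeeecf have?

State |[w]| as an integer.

piece 0:b — minimal
piece 1:d rests on {0:b}
piece 2:e rests on {1:d}
piece 3:e rests on {2:e}
piece 4:e rests on {3:e}
piece 5:c rests on {0:b}
piece 6:f rests on {4:e, 5:c}
minimal pieces: {0:b}
ways to finish when only these pieces remain (= sum over removing one remaining piece with nothing left below it):
  1 left: {6}→1
  2 left: {4,6}→1  {5,6}→1
  3 left: {3,4,6}→1  {4,5,6}→2
  4 left: {2,3,4,6}→1  {3,4,5,6}→3
  5 left: {1,2,3,4,6}→1  {2,3,4,5,6}→4
  placing 0:b first → 5 extensions

5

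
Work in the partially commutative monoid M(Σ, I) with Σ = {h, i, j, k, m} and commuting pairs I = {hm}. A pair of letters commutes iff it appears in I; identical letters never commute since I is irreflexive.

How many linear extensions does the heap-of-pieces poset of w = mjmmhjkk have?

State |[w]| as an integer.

#0=m has no predecessor
#1=j depends on [0:m]
#2=m depends on [1:j]
#3=m depends on [2:m]
#4=h depends on [1:j]
#5=j depends on [3:m, 4:h]
#6=k depends on [5:j]
#7=k depends on [6:k]
sources: [0:m]
N(rest) = Σ N(rest − s) over sources s of rest; N(one piece) = 1:
  size 1 → [7]=1
  size 2 → [6,7]=1
  size 3 → [5,6,7]=1
  size 4 → [3,5,6,7]=1  [4,5,6,7]=1
  size 5 → [2,3,5,6,7]=1  [3,4,5,6,7]=2
  size 6 → [2,3,4,5,6,7]=3
  first=0(m) contributes 3

3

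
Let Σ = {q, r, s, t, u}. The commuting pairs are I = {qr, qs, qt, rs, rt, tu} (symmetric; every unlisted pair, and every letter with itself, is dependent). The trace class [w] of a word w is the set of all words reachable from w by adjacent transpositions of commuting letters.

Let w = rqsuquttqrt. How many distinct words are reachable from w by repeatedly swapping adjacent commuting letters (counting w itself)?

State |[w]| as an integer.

1040

0(r) covers ∅
1(q) covers ∅
2(s) covers ∅
3(u) covers 0:r, 1:q, 2:s
4(q) covers 3:u
5(u) covers 4:q
6(t) covers 2:s
7(t) covers 6:t
8(q) covers 5:u
9(r) covers 5:u
10(t) covers 7:t
floor of heap: 0:r, 1:q, 2:s
completions by unplaced set U, small U first (add the entries for U minus each lowest piece of U):
  |U|=1: {8}:1  {9}:1  {10}:1
  |U|=2: {7,10}:1  {8,9}:2  {8,10}:2  {9,10}:2
  |U|=3: {5,8,9}:2  {6,7,10}:1  {7,8,10}:3  {7,9,10}:3  {8,9,10}:6
  |U|=4: {4,5,8,9}:2  {5,8,9,10}:8  {6,7,8,10}:4  {6,7,9,10}:4  {7,8,9,10}:12
  |U|=5: {3,4,5,8,9}:2  {4,5,8,9,10}:10  {5,7,8,9,10}:20  {6,7,8,9,10}:20
  |U|=6: {0,3,4,5,8,9}:2  {1,3,4,5,8,9}:2  {3,4,5,8,9,10}:12  {4,5,7,8,9,10}:30  {5,6,7,8,9,10}:40
  |U|=7: {0,1,3,4,5,8,9}:4  {0,3,4,5,8,9,10}:14  {1,3,4,5,8,9,10}:14  {3,4,5,7,8,9,10}:42  {4,5,6,7,8,9,10}:70
  |U|=8: {0,1,3,4,5,8,9,10}:32  {0,3,4,5,7,8,9,10}:56  {1,3,4,5,7,8,9,10}:56  {3,4,5,6,7,8,9,10}:112
  |U|=9: {0,1,3,4,5,7,8,9,10}:144  {0,3,4,5,6,7,8,9,10}:168  {1,3,4,5,6,7,8,9,10}:168  {2,3,4,5,6,7,8,9,10}:112
  start at 0(r): 280
  start at 1(q): 280
  start at 2(s): 480
sum over floor = 1040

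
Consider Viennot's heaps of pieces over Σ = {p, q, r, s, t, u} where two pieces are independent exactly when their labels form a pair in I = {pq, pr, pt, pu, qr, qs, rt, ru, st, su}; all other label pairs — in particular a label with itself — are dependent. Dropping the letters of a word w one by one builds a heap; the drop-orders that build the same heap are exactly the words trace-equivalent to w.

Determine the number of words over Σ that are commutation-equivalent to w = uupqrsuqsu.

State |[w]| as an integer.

0(u) covers ∅
1(u) covers 0:u
2(p) covers ∅
3(q) covers 1:u
4(r) covers ∅
5(s) covers 2:p, 4:r
6(u) covers 3:q
7(q) covers 6:u
8(s) covers 5:s
9(u) covers 7:q
floor of heap: 0:u, 2:p, 4:r
completions by unplaced set U, small U first (add the entries for U minus each lowest piece of U):
  |U|=1: {8}:1  {9}:1
  |U|=2: {5,8}:1  {7,9}:1  {8,9}:2
  |U|=3: {2,5,8}:1  {4,5,8}:1  {5,8,9}:3  {6,7,9}:1  {7,8,9}:3
  |U|=4: {2,4,5,8}:2  {2,5,8,9}:4  {3,6,7,9}:1  {4,5,8,9}:4  {5,7,8,9}:6  {6,7,8,9}:4
  |U|=5: {1,3,6,7,9}:1  {2,4,5,8,9}:10  {2,5,7,8,9}:10  {3,6,7,8,9}:5  {4,5,7,8,9}:10  {5,6,7,8,9}:10
  |U|=6: {0,1,3,6,7,9}:1  {1,3,6,7,8,9}:6  {2,4,5,7,8,9}:30  {2,5,6,7,8,9}:20  {3,5,6,7,8,9}:15  {4,5,6,7,8,9}:20
  |U|=7: {0,1,3,6,7,8,9}:7  {1,3,5,6,7,8,9}:21  {2,3,5,6,7,8,9}:35  {2,4,5,6,7,8,9}:70  {3,4,5,6,7,8,9}:35
  |U|=8: {0,1,3,5,6,7,8,9}:28  {1,2,3,5,6,7,8,9}:56  {1,3,4,5,6,7,8,9}:56  {2,3,4,5,6,7,8,9}:140
  start at 0(u): 252
  start at 2(p): 84
  start at 4(r): 84
sum over floor = 420

420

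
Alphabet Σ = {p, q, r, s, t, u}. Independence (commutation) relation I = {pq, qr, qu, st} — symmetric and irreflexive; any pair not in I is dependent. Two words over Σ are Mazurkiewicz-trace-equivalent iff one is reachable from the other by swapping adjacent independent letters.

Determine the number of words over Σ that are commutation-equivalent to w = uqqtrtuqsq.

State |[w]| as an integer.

6

piece 0:u — minimal
piece 1:q — minimal
piece 2:q rests on {1:q}
piece 3:t rests on {0:u, 2:q}
piece 4:r rests on {3:t}
piece 5:t rests on {4:r}
piece 6:u rests on {5:t}
piece 7:q rests on {5:t}
piece 8:s rests on {6:u, 7:q}
piece 9:q rests on {8:s}
minimal pieces: {0:u, 1:q}
ways to finish when only these pieces remain (= sum over removing one remaining piece with nothing left below it):
  1 left: {9}→1
  2 left: {8,9}→1
  3 left: {6,8,9}→1  {7,8,9}→1
  4 left: {6,7,8,9}→2
  5 left: {5,6,7,8,9}→2
  6 left: {4,5,6,7,8,9}→2
  7 left: {3,4,5,6,7,8,9}→2
  8 left: {0,3,4,5,6,7,8,9}→2  {2,3,4,5,6,7,8,9}→2
  placing 0:u first → 2 extensions
  placing 1:q first → 4 extensions
total linear extensions = 6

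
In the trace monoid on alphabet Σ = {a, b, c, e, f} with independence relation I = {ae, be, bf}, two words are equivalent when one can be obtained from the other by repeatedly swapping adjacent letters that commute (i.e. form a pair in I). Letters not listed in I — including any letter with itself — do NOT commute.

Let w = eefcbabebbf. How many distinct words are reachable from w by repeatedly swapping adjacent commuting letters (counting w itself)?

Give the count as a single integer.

18

0(e) covers ∅
1(e) covers 0:e
2(f) covers 1:e
3(c) covers 2:f
4(b) covers 3:c
5(a) covers 4:b
6(b) covers 5:a
7(e) covers 3:c
8(b) covers 6:b
9(b) covers 8:b
10(f) covers 5:a, 7:e
floor of heap: 0:e
completions by unplaced set U, small U first (add the entries for U minus each lowest piece of U):
  |U|=1: {9}:1  {10}:1
  |U|=2: {7,10}:1  {8,9}:1  {9,10}:2
  |U|=3: {6,8,9}:1  {7,9,10}:3  {8,9,10}:3
  |U|=4: {6,8,9,10}:4  {7,8,9,10}:6
  |U|=5: {5,6,8,9,10}:4  {6,7,8,9,10}:10
  |U|=6: {4,5,6,8,9,10}:4  {5,6,7,8,9,10}:14
  |U|=7: {4,5,6,7,8,9,10}:18
  |U|=8: {3,4,5,6,7,8,9,10}:18
  |U|=9: {2,3,4,5,6,7,8,9,10}:18
  start at 0(e): 18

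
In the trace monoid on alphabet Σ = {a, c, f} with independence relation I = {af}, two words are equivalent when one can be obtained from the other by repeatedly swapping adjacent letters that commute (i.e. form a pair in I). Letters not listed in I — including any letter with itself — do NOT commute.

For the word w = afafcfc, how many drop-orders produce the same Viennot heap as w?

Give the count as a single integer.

0(a) covers ∅
1(f) covers ∅
2(a) covers 0:a
3(f) covers 1:f
4(c) covers 2:a, 3:f
5(f) covers 4:c
6(c) covers 5:f
floor of heap: 0:a, 1:f
completions by unplaced set U, small U first (add the entries for U minus each lowest piece of U):
  |U|=1: {6}:1
  |U|=2: {5,6}:1
  |U|=3: {4,5,6}:1
  |U|=4: {2,4,5,6}:1  {3,4,5,6}:1
  |U|=5: {0,2,4,5,6}:1  {1,3,4,5,6}:1  {2,3,4,5,6}:2
  start at 0(a): 3
  start at 1(f): 3
sum over floor = 6

6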